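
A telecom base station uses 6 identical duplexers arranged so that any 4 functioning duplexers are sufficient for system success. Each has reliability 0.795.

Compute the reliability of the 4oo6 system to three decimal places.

R = Σ_{i=4}^{6} C(6,i) p^i (1−p)^{6−i} with p = 0.795
C(6,4)·0.795^4·0.205^2 = 0.25181
C(6,5)·0.795^5·0.205^1 = 0.39061
C(6,6)·0.795^6·0.205^0 = 0.25247
Sum = 0.895

0.895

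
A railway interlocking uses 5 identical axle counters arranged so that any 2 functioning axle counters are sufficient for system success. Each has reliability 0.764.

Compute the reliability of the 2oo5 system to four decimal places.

0.9874

R = Σ_{i=2}^{5} C(5,i) p^i (1−p)^{5−i} with p = 0.764
C(5,2)·0.764^2·0.236^3 = 0.076722
C(5,3)·0.764^3·0.236^2 = 0.248373
C(5,4)·0.764^4·0.236^1 = 0.402027
C(5,5)·0.764^5·0.236^0 = 0.260296
Sum = 0.9874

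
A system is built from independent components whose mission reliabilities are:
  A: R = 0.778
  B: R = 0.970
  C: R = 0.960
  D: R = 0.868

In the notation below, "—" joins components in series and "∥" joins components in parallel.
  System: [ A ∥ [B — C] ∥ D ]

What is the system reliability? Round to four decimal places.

0.9980

Series (B and C): 0.970000 × 0.960000 = 0.931200
Parallel (A, [0.931200], and D): 1 − (1 − 0.778000)(1 − 0.931200)(1 − 0.868000) = 0.9980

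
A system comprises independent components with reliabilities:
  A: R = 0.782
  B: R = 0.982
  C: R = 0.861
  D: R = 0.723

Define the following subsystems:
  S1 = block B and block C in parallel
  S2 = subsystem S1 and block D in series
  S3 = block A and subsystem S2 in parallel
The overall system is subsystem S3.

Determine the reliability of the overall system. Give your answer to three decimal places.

Parallel (B and C): 1 − (1 − 0.98200)(1 − 0.86100) = 0.99750
Series ([0.99750] and D): 0.99750 × 0.72300 = 0.72119
Parallel (A and [0.72119]): 1 − (1 − 0.78200)(1 − 0.72119) = 0.939

0.939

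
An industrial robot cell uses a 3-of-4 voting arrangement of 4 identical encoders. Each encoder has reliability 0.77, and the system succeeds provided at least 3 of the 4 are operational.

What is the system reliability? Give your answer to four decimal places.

0.7715

R = Σ_{i=3}^{4} C(4,i) p^i (1−p)^{4−i} with p = 0.77
C(4,3)·0.77^3·0.23^1 = 0.420010
C(4,4)·0.77^4·0.23^0 = 0.351530
Sum = 0.7715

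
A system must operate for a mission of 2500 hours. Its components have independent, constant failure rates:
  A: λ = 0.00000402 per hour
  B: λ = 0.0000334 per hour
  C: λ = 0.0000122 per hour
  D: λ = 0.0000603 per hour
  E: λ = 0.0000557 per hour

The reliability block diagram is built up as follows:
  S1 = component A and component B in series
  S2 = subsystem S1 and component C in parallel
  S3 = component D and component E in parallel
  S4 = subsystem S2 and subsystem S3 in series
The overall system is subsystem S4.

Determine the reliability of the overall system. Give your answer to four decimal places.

0.9792

R(A) = exp(−0.00000402 × 2500) = 0.990000
R(B) = exp(−0.0000334 × 2500) = 0.919891
R(C) = exp(−0.0000122 × 2500) = 0.969960
R(D) = exp(−0.0000603 × 2500) = 0.860063
R(E) = exp(−0.0000557 × 2500) = 0.870010
Series (A and B): 0.990000 × 0.919891 = 0.910692
Parallel ([0.910692] and C): 1 − (1 − 0.910692)(1 − 0.969960) = 0.997317
Parallel (D and E): 1 − (1 − 0.860063)(1 − 0.870010) = 0.981810
Series ([0.997317] and [0.981810]): 0.997317 × 0.981810 = 0.9792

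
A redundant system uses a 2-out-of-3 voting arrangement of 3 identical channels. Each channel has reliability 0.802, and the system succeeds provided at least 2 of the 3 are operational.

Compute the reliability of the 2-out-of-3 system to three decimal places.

0.898

R = Σ_{i=2}^{3} C(3,i) p^i (1−p)^{3−i} with p = 0.802
C(3,2)·0.802^2·0.198^1 = 0.38206
C(3,3)·0.802^3·0.198^0 = 0.51585
Sum = 0.898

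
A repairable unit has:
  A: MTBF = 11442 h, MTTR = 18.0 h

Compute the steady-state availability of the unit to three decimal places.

A(A) = MTBF/(MTBF+MTTR) = 11442/(11442+18.0) = 0.998

0.998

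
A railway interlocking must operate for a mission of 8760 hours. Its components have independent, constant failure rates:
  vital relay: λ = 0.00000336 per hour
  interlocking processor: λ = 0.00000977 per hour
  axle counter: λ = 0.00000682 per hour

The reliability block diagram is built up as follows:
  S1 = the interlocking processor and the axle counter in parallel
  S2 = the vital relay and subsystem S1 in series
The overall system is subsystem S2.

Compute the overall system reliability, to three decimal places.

R(vital relay) = exp(−0.00000336 × 8760) = 0.97100
R(interlocking processor) = exp(−0.00000977 × 8760) = 0.91797
R(axle counter) = exp(−0.00000682 × 8760) = 0.94201
Parallel (interlocking processor and axle counter): 1 − (1 − 0.91797)(1 − 0.94201) = 0.99524
Series (vital relay and [0.99524]): 0.97100 × 0.99524 = 0.966

0.966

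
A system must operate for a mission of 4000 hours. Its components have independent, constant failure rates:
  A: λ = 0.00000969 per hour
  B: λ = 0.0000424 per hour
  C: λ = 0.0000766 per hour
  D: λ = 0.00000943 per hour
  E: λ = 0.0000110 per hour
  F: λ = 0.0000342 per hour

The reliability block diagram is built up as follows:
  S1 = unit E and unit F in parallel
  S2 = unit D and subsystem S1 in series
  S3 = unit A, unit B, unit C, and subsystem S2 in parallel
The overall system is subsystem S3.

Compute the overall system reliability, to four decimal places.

0.9999

R(A) = exp(−0.00000969 × 4000) = 0.961982
R(B) = exp(−0.0000424 × 4000) = 0.844002
R(C) = exp(−0.0000766 × 4000) = 0.736092
R(D) = exp(−0.00000943 × 4000) = 0.962983
R(E) = exp(−0.0000110 × 4000) = 0.956954
R(F) = exp(−0.0000342 × 4000) = 0.872145
Parallel (E and F): 1 − (1 − 0.956954)(1 − 0.872145) = 0.994496
Series (D and [0.994496]): 0.962983 × 0.994496 = 0.957683
Parallel (A, B, C, and [0.957683]): 1 − (1 − 0.961982)(1 − 0.844002)(1 − 0.736092)(1 − 0.957683) = 0.9999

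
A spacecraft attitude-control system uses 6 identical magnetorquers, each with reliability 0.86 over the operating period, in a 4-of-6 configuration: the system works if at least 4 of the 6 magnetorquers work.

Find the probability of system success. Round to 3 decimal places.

0.961

R = Σ_{i=4}^{6} C(6,i) p^i (1−p)^{6−i} with p = 0.86
C(6,4)·0.86^4·0.14^2 = 0.16082
C(6,5)·0.86^5·0.14^1 = 0.39516
C(6,6)·0.86^6·0.14^0 = 0.40457
Sum = 0.961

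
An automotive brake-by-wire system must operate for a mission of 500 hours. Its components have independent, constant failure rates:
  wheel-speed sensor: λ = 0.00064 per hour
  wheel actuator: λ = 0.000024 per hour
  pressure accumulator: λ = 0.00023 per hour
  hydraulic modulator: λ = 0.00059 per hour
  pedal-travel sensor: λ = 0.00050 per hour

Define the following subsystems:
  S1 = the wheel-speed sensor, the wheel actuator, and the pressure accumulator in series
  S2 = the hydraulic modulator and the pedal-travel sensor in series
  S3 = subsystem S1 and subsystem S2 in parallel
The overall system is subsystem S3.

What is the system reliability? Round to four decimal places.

R(wheel-speed sensor) = exp(−0.00064 × 500) = 0.726149
R(wheel actuator) = exp(−0.000024 × 500) = 0.988072
R(pressure accumulator) = exp(−0.00023 × 500) = 0.891366
R(hydraulic modulator) = exp(−0.00059 × 500) = 0.744532
R(pedal-travel sensor) = exp(−0.00050 × 500) = 0.778801
Series (wheel-speed sensor, wheel actuator, and pressure accumulator): 0.726149 × 0.988072 × 0.891366 = 0.639544
Series (hydraulic modulator and pedal-travel sensor): 0.744532 × 0.778801 = 0.579842
Parallel ([0.639544] and [0.579842]): 1 − (1 − 0.639544)(1 − 0.579842) = 0.8486

0.8486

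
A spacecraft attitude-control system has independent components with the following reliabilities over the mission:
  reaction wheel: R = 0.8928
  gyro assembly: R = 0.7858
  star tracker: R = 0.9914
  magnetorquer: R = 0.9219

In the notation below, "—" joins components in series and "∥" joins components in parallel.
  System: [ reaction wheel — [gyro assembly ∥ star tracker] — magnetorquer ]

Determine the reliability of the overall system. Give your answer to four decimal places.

Parallel (gyro assembly and star tracker): 1 − (1 − 0.785800)(1 − 0.991400) = 0.998158
Series (reaction wheel, [0.998158], and magnetorquer): 0.892800 × 0.998158 × 0.921900 = 0.8216

0.8216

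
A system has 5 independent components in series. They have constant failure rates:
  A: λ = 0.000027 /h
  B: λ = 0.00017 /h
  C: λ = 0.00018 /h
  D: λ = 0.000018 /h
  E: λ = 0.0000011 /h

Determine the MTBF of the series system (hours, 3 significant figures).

2520

Series of exponential components: λ_sys = Σ λ_i
λ_sys = 0.000027 + 0.00017 + 0.00018 + 0.000018 + 0.0000011 = 3.9610e-04 /h
MTBF = 1 / λ_sys = 2520 h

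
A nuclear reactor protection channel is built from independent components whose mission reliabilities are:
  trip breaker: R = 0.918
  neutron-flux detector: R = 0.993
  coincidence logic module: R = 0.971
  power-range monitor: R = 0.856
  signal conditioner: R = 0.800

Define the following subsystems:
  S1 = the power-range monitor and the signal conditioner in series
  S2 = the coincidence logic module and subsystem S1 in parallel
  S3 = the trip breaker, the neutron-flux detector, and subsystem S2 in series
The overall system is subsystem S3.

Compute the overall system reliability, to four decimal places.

Series (power-range monitor and signal conditioner): 0.856000 × 0.800000 = 0.684800
Parallel (coincidence logic module and [0.684800]): 1 − (1 − 0.971000)(1 − 0.684800) = 0.990859
Series (trip breaker, neutron-flux detector, and [0.990859]): 0.918000 × 0.993000 × 0.990859 = 0.9032

0.9032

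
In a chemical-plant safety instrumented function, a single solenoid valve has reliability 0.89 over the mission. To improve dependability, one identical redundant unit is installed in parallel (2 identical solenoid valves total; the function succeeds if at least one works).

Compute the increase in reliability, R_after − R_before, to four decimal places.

0.0979

R_before = 0.89
R_after = 1 − (1 − 0.89)^2 = 0.9879
ΔR = 0.9879 − 0.89 = 0.0979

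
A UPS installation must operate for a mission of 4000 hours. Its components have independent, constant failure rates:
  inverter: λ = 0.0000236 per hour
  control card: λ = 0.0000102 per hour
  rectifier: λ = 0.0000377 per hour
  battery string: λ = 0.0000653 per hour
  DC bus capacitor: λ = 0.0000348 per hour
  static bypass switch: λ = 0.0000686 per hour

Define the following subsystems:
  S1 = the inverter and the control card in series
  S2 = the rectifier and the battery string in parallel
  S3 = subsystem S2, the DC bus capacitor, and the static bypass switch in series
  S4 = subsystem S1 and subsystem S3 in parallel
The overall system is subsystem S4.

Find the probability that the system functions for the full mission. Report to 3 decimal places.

0.954

R(inverter) = exp(−0.0000236 × 4000) = 0.90992
R(control card) = exp(−0.0000102 × 4000) = 0.96002
R(rectifier) = exp(−0.0000377 × 4000) = 0.86002
R(battery string) = exp(−0.0000653 × 4000) = 0.77013
R(DC bus capacitor) = exp(−0.0000348 × 4000) = 0.87005
R(static bypass switch) = exp(−0.0000686 × 4000) = 0.76003
Series (inverter and control card): 0.90992 × 0.96002 = 0.87354
Parallel (rectifier and battery string): 1 − (1 − 0.86002)(1 − 0.77013) = 0.96782
Series ([0.96782], DC bus capacitor, and static bypass switch): 0.96782 × 0.87005 × 0.76003 = 0.63998
Parallel ([0.87354] and [0.63998]): 1 − (1 − 0.87354)(1 − 0.63998) = 0.954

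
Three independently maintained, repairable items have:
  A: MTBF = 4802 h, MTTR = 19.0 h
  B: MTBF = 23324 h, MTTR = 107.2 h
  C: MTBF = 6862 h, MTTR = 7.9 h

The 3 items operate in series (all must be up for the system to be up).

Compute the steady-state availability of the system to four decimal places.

0.9904

A(A) = MTBF/(MTBF+MTTR) = 4802/(4802+19.0) = 0.996059
A(B) = MTBF/(MTBF+MTTR) = 23324/(23324+107.2) = 0.995425
A(C) = MTBF/(MTBF+MTTR) = 6862/(6862+7.9) = 0.998850
Series availability: 0.996059 × 0.995425 × 0.998850 = 0.9904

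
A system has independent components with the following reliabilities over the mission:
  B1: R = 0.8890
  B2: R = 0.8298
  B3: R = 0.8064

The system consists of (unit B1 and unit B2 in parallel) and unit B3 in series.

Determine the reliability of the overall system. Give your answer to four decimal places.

0.7912

Parallel (B1 and B2): 1 − (1 − 0.889000)(1 − 0.829800) = 0.981108
Series ([0.981108] and B3): 0.981108 × 0.806400 = 0.7912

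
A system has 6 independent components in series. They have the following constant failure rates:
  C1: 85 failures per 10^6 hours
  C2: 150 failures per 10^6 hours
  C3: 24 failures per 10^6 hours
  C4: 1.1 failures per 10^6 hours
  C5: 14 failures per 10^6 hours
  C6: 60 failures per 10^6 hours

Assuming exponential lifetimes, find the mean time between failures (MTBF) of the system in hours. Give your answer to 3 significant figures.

Series of exponential components: λ_sys = Σ λ_i
λ_sys = 0.000085 + 0.00015 + 0.000024 + 0.0000011 + 0.000014 + 0.000060 = 3.3410e-04 /h
MTBF = 1 / λ_sys = 2990 h

2990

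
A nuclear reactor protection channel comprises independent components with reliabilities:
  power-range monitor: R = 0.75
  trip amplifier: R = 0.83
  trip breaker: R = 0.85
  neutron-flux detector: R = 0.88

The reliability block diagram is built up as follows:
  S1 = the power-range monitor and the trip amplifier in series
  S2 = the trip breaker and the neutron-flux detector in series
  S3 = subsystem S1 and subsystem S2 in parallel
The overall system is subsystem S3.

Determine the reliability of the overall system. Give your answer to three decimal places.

Series (power-range monitor and trip amplifier): 0.75000 × 0.83000 = 0.62250
Series (trip breaker and neutron-flux detector): 0.85000 × 0.88000 = 0.74800
Parallel ([0.62250] and [0.74800]): 1 − (1 − 0.62250)(1 − 0.74800) = 0.905

0.905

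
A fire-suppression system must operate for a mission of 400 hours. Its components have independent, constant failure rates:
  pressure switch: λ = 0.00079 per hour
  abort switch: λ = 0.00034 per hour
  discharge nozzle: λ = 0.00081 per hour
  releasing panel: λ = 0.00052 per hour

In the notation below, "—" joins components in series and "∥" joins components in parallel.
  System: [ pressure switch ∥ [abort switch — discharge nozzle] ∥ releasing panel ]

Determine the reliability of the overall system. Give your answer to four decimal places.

0.9812

R(pressure switch) = exp(−0.00079 × 400) = 0.729059
R(abort switch) = exp(−0.00034 × 400) = 0.872843
R(discharge nozzle) = exp(−0.00081 × 400) = 0.723250
R(releasing panel) = exp(−0.00052 × 400) = 0.812207
Series (abort switch and discharge nozzle): 0.872843 × 0.723250 = 0.631284
Parallel (pressure switch, [0.631284], and releasing panel): 1 − (1 − 0.729059)(1 − 0.631284)(1 − 0.812207) = 0.9812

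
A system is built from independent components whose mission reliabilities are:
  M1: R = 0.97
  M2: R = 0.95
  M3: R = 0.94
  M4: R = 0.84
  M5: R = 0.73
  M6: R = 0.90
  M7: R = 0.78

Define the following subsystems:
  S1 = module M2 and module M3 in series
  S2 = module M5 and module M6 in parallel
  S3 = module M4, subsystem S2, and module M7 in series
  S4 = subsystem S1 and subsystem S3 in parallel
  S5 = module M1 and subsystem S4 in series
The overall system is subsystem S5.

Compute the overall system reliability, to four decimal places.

Series (M2 and M3): 0.950000 × 0.940000 = 0.893000
Parallel (M5 and M6): 1 − (1 − 0.730000)(1 − 0.900000) = 0.973000
Series (M4, [0.973000], and M7): 0.840000 × 0.973000 × 0.780000 = 0.637510
Parallel ([0.893000] and [0.637510]): 1 − (1 − 0.893000)(1 − 0.637510) = 0.961214
Series (M1 and [0.961214]): 0.970000 × 0.961214 = 0.9324

0.9324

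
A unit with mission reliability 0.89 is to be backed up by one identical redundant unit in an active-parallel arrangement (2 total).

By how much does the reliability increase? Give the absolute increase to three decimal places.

0.098

R_before = 0.89
R_after = 1 − (1 − 0.89)^2 = 0.988
ΔR = 0.988 − 0.89 = 0.098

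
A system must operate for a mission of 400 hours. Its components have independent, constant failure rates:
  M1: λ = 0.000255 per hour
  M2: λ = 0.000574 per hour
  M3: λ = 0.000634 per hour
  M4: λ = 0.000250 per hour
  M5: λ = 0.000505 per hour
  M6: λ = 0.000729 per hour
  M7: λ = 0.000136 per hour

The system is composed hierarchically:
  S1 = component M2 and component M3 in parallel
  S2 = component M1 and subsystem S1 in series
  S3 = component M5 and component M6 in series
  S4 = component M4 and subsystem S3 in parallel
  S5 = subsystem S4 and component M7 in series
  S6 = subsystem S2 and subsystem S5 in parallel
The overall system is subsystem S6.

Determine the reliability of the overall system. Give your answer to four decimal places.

0.9878

R(M1) = exp(−0.000255 × 400) = 0.903030
R(M2) = exp(−0.000574 × 400) = 0.794851
R(M3) = exp(−0.000634 × 400) = 0.776002
R(M4) = exp(−0.000250 × 400) = 0.904837
R(M5) = exp(−0.000505 × 400) = 0.817095
R(M6) = exp(−0.000729 × 400) = 0.747067
R(M7) = exp(−0.000136 × 400) = 0.947053
Parallel (M2 and M3): 1 − (1 − 0.794851)(1 − 0.776002) = 0.954047
Series (M1 and [0.954047]): 0.903030 × 0.954047 = 0.861533
Series (M5 and M6): 0.817095 × 0.747067 = 0.610425
Parallel (M4 and [0.610425]): 1 − (1 − 0.904837)(1 − 0.610425) = 0.962927
Series ([0.962927] and M7): 0.962927 × 0.947053 = 0.911943
Parallel ([0.861533] and [0.911943]): 1 − (1 − 0.861533)(1 − 0.911943) = 0.9878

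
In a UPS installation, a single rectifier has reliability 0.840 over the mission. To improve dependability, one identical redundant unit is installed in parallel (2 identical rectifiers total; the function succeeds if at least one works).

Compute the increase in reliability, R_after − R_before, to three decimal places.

0.134

R_before = 0.840
R_after = 1 − (1 − 0.840)^2 = 0.974
ΔR = 0.974 − 0.840 = 0.134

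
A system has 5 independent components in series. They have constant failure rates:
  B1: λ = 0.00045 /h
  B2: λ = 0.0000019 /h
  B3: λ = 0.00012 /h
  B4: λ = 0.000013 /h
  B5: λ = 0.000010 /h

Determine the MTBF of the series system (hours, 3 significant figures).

Series of exponential components: λ_sys = Σ λ_i
λ_sys = 0.00045 + 0.0000019 + 0.00012 + 0.000013 + 0.000010 = 5.9490e-04 /h
MTBF = 1 / λ_sys = 1680 h

1680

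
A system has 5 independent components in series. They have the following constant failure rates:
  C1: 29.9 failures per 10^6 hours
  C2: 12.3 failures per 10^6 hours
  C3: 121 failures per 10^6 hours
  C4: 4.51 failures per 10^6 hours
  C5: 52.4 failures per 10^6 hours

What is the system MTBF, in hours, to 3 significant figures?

Series of exponential components: λ_sys = Σ λ_i
λ_sys = 0.0000299 + 0.0000123 + 0.000121 + 0.00000451 + 0.0000524 = 2.2011e-04 /h
MTBF = 1 / λ_sys = 4540 h

4540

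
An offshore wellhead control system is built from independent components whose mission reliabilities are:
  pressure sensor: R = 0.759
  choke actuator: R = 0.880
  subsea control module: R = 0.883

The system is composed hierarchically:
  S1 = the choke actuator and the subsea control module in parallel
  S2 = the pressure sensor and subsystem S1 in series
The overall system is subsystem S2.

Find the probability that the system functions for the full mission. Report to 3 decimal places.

Parallel (choke actuator and subsea control module): 1 − (1 − 0.88000)(1 − 0.88300) = 0.98596
Series (pressure sensor and [0.98596]): 0.75900 × 0.98596 = 0.748

0.748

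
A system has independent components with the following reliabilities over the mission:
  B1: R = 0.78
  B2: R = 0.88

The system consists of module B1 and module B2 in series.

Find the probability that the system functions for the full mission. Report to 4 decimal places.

Series (B1 and B2): 0.780000 × 0.880000 = 0.6864

0.6864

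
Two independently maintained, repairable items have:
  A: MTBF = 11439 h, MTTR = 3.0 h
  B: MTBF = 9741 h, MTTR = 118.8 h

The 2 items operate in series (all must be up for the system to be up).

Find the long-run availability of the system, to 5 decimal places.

A(A) = MTBF/(MTBF+MTTR) = 11439/(11439+3.0) = 0.999738
A(B) = MTBF/(MTBF+MTTR) = 9741/(9741+118.8) = 0.987951
Series availability: 0.999738 × 0.987951 = 0.98769

0.98769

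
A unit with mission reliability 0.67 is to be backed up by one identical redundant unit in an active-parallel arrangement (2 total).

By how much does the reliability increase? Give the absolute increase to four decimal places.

0.2211

R_before = 0.67
R_after = 1 − (1 − 0.67)^2 = 0.8911
ΔR = 0.8911 − 0.67 = 0.2211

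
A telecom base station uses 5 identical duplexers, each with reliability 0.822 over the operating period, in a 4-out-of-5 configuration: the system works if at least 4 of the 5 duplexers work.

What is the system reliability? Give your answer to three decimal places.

0.782

R = Σ_{i=4}^{5} C(5,i) p^i (1−p)^{5−i} with p = 0.822
C(5,4)·0.822^4·0.178^1 = 0.40633
C(5,5)·0.822^5·0.178^0 = 0.37528
Sum = 0.782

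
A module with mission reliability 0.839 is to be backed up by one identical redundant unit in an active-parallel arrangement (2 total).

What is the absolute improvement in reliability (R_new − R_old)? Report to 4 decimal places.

R_before = 0.839
R_after = 1 − (1 − 0.839)^2 = 0.9741
ΔR = 0.9741 − 0.839 = 0.1351

0.1351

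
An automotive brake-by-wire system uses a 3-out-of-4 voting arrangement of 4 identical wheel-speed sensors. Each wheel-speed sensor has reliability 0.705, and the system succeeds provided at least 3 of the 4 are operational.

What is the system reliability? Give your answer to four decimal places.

0.6605

R = Σ_{i=3}^{4} C(4,i) p^i (1−p)^{4−i} with p = 0.705
C(4,3)·0.705^3·0.295^1 = 0.413475
C(4,4)·0.705^4·0.295^0 = 0.247034
Sum = 0.6605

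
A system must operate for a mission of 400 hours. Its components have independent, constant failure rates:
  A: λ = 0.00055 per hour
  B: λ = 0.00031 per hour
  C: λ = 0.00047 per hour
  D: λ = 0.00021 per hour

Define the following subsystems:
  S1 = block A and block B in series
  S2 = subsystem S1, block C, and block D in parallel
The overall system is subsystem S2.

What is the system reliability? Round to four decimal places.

0.9960

R(A) = exp(−0.00055 × 400) = 0.802519
R(B) = exp(−0.00031 × 400) = 0.883380
R(C) = exp(−0.00047 × 400) = 0.828615
R(D) = exp(−0.00021 × 400) = 0.919431
Series (A and B): 0.802519 × 0.883380 = 0.708929
Parallel ([0.708929], C, and D): 1 − (1 − 0.708929)(1 − 0.828615)(1 − 0.919431) = 0.9960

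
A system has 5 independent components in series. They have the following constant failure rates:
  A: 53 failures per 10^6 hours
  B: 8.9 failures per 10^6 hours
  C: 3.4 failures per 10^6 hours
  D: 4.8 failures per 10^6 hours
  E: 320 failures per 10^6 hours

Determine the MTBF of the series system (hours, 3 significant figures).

2560

Series of exponential components: λ_sys = Σ λ_i
λ_sys = 0.000053 + 0.0000089 + 0.0000034 + 0.0000048 + 0.00032 = 3.9010e-04 /h
MTBF = 1 / λ_sys = 2560 h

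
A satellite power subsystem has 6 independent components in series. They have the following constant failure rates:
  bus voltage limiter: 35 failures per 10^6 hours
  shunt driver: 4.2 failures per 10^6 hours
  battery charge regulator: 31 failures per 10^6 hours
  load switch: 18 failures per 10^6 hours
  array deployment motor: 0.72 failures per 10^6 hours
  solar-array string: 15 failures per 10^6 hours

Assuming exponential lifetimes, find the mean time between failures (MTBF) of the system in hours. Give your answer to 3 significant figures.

9620

Series of exponential components: λ_sys = Σ λ_i
λ_sys = 0.000035 + 0.0000042 + 0.000031 + 0.000018 + 0.00000072 + 0.000015 = 1.0392e-04 /h
MTBF = 1 / λ_sys = 9620 h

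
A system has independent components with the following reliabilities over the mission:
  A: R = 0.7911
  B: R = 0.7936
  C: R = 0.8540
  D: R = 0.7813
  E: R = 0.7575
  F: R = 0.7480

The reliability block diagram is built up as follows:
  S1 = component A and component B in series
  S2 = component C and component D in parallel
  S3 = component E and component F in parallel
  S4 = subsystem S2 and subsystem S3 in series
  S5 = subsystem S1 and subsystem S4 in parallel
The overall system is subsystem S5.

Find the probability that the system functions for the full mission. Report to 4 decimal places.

0.9661

Series (A and B): 0.791100 × 0.793600 = 0.627817
Parallel (C and D): 1 − (1 − 0.854000)(1 − 0.781300) = 0.968070
Parallel (E and F): 1 − (1 − 0.757500)(1 − 0.748000) = 0.938890
Series ([0.968070] and [0.938890]): 0.968070 × 0.938890 = 0.908911
Parallel ([0.627817] and [0.908911]): 1 − (1 − 0.627817)(1 − 0.908911) = 0.9661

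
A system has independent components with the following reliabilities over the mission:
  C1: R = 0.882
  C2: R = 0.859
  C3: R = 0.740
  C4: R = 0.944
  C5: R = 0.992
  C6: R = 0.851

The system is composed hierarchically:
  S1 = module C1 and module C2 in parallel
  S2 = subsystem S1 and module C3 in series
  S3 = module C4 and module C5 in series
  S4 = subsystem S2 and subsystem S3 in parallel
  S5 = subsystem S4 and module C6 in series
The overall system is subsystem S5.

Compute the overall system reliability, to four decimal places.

0.8363

Parallel (C1 and C2): 1 − (1 − 0.882000)(1 − 0.859000) = 0.983362
Series ([0.983362] and C3): 0.983362 × 0.740000 = 0.727688
Series (C4 and C5): 0.944000 × 0.992000 = 0.936448
Parallel ([0.727688] and [0.936448]): 1 − (1 − 0.727688)(1 − 0.936448) = 0.982694
Series ([0.982694] and C6): 0.982694 × 0.851000 = 0.8363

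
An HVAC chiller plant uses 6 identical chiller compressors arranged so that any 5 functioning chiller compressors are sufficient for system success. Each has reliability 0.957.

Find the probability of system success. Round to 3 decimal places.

R = Σ_{i=5}^{6} C(6,i) p^i (1−p)^{6−i} with p = 0.957
C(6,5)·0.957^5·0.043^1 = 0.20710
C(6,6)·0.957^6·0.043^0 = 0.76820
Sum = 0.975

0.975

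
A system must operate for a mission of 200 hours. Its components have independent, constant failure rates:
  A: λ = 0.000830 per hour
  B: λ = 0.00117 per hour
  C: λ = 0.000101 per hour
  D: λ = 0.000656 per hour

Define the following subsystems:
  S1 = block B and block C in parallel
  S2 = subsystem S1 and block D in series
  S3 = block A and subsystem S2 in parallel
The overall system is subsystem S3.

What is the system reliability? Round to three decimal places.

R(A) = exp(−0.000830 × 200) = 0.84705
R(B) = exp(−0.00117 × 200) = 0.79136
R(C) = exp(−0.000101 × 200) = 0.98000
R(D) = exp(−0.000656 × 200) = 0.87704
Parallel (B and C): 1 − (1 − 0.79136)(1 − 0.98000) = 0.99583
Series ([0.99583] and D): 0.99583 × 0.87704 = 0.87338
Parallel (A and [0.87338]): 1 − (1 − 0.84705)(1 − 0.87338) = 0.981

0.981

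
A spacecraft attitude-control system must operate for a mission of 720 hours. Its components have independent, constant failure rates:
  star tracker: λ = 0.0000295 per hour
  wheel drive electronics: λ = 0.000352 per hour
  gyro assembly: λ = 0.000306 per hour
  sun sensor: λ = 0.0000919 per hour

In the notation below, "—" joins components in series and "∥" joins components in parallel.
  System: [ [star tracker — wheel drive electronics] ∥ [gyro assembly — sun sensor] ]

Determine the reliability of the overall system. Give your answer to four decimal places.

R(star tracker) = exp(−0.0000295 × 720) = 0.978984
R(wheel drive electronics) = exp(−0.000352 × 720) = 0.776126
R(gyro assembly) = exp(−0.000306 × 720) = 0.802262
R(sun sensor) = exp(−0.0000919 × 720) = 0.935974
Series (star tracker and wheel drive electronics): 0.978984 × 0.776126 = 0.759815
Series (gyro assembly and sun sensor): 0.802262 × 0.935974 = 0.750896
Parallel ([0.759815] and [0.750896]): 1 − (1 − 0.759815)(1 − 0.750896) = 0.9402

0.9402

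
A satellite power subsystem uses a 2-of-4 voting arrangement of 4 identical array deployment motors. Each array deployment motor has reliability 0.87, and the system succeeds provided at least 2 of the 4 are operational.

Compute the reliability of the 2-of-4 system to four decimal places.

0.9921

R = Σ_{i=2}^{4} C(4,i) p^i (1−p)^{4−i} with p = 0.87
C(4,2)·0.87^2·0.13^2 = 0.076750
C(4,3)·0.87^3·0.13^1 = 0.342422
C(4,4)·0.87^4·0.13^0 = 0.572898
Sum = 0.9921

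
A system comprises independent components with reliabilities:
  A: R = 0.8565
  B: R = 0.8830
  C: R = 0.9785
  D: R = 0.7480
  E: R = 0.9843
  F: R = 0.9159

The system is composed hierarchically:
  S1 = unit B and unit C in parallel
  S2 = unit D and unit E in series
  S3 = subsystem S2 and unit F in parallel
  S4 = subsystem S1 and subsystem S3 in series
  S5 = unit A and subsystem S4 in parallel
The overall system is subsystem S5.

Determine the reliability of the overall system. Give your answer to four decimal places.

Parallel (B and C): 1 − (1 − 0.883000)(1 − 0.978500) = 0.997485
Series (D and E): 0.748000 × 0.984300 = 0.736256
Parallel ([0.736256] and F): 1 − (1 − 0.736256)(1 − 0.915900) = 0.977819
Series ([0.997485] and [0.977819]): 0.997485 × 0.977819 = 0.975360
Parallel (A and [0.975360]): 1 − (1 − 0.856500)(1 − 0.975360) = 0.9965

0.9965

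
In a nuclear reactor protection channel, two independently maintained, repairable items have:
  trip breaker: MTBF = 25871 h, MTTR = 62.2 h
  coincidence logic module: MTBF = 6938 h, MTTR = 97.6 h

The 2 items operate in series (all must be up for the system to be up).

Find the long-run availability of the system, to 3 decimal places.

A(trip breaker) = MTBF/(MTBF+MTTR) = 25871/(25871+62.2) = 0.997602
A(coincidence logic module) = MTBF/(MTBF+MTTR) = 6938/(6938+97.6) = 0.986128
Series availability: 0.997602 × 0.986128 = 0.984

0.984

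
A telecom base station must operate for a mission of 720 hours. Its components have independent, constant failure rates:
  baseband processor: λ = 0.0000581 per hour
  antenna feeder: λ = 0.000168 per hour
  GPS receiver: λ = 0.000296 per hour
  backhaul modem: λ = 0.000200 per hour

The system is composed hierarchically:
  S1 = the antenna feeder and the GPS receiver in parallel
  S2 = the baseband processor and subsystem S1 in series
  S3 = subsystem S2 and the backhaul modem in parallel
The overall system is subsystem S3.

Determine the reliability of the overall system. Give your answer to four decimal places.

R(baseband processor) = exp(−0.0000581 × 720) = 0.959031
R(antenna feeder) = exp(−0.000168 × 720) = 0.886069
R(GPS receiver) = exp(−0.000296 × 720) = 0.808059
R(backhaul modem) = exp(−0.000200 × 720) = 0.865888
Parallel (antenna feeder and GPS receiver): 1 − (1 − 0.886069)(1 − 0.808059) = 0.978132
Series (baseband processor and [0.978132]): 0.959031 × 0.978132 = 0.938059
Parallel ([0.938059] and backhaul modem): 1 − (1 − 0.938059)(1 − 0.865888) = 0.9917

0.9917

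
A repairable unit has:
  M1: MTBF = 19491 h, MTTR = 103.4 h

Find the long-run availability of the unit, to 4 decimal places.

0.9947

A(M1) = MTBF/(MTBF+MTTR) = 19491/(19491+103.4) = 0.9947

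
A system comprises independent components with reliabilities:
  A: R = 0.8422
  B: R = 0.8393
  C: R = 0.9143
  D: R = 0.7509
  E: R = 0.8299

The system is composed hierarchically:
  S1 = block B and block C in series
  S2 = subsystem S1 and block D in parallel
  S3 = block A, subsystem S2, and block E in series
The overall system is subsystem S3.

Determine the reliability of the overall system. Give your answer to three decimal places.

Series (B and C): 0.83930 × 0.91430 = 0.76737
Parallel ([0.76737] and D): 1 − (1 − 0.76737)(1 − 0.75090) = 0.94205
Series (A, [0.94205], and E): 0.84220 × 0.94205 × 0.82990 = 0.658

0.658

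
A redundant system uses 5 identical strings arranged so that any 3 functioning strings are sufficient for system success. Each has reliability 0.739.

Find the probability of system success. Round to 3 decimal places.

0.885

R = Σ_{i=3}^{5} C(5,i) p^i (1−p)^{5−i} with p = 0.739
C(5,3)·0.739^3·0.261^2 = 0.27493
C(5,4)·0.739^4·0.261^1 = 0.38921
C(5,5)·0.739^5·0.261^0 = 0.22041
Sum = 0.885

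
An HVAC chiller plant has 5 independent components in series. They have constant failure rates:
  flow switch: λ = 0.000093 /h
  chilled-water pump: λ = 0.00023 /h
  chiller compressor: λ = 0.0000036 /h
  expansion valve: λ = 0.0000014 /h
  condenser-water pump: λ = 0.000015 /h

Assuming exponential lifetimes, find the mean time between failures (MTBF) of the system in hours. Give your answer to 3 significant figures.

2920

Series of exponential components: λ_sys = Σ λ_i
λ_sys = 0.000093 + 0.00023 + 0.0000036 + 0.0000014 + 0.000015 = 3.4300e-04 /h
MTBF = 1 / λ_sys = 2920 h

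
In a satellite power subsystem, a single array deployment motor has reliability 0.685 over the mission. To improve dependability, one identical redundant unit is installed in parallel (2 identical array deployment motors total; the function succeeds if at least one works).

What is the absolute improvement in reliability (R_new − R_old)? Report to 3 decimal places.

0.216

R_before = 0.685
R_after = 1 − (1 − 0.685)^2 = 0.901
ΔR = 0.901 − 0.685 = 0.216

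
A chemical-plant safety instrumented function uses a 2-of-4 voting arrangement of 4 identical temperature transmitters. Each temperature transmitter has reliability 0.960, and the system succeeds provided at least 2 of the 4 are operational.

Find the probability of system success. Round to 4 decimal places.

R = Σ_{i=2}^{4} C(4,i) p^i (1−p)^{4−i} with p = 0.960
C(4,2)·0.960^2·0.040^2 = 0.008847
C(4,3)·0.960^3·0.040^1 = 0.141558
C(4,4)·0.960^4·0.040^0 = 0.849347
Sum = 0.9998

0.9998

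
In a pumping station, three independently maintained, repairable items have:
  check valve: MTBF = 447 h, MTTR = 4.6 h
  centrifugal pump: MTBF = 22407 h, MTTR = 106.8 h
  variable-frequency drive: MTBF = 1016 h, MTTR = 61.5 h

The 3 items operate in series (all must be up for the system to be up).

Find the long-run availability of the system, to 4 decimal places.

0.9289

A(check valve) = MTBF/(MTBF+MTTR) = 447/(447+4.6) = 0.989814
A(centrifugal pump) = MTBF/(MTBF+MTTR) = 22407/(22407+106.8) = 0.995256
A(variable-frequency drive) = MTBF/(MTBF+MTTR) = 1016/(1016+61.5) = 0.942923
Series availability: 0.989814 × 0.995256 × 0.942923 = 0.9289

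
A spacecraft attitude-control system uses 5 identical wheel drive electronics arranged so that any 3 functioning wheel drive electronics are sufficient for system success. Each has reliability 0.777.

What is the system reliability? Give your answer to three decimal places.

R = Σ_{i=3}^{5} C(5,i) p^i (1−p)^{5−i} with p = 0.777
C(5,3)·0.777^3·0.223^2 = 0.23328
C(5,4)·0.777^4·0.223^1 = 0.40640
C(5,5)·0.777^5·0.223^0 = 0.28321
Sum = 0.923

0.923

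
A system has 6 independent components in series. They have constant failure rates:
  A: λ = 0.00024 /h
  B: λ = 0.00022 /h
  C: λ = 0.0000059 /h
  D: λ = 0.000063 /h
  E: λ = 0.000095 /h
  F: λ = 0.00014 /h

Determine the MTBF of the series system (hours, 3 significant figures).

Series of exponential components: λ_sys = Σ λ_i
λ_sys = 0.00024 + 0.00022 + 0.0000059 + 0.000063 + 0.000095 + 0.00014 = 7.6390e-04 /h
MTBF = 1 / λ_sys = 1310 h

1310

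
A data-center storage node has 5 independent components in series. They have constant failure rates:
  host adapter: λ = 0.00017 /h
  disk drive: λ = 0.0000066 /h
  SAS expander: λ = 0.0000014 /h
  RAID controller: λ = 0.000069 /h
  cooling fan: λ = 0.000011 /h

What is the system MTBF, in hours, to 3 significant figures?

3880

Series of exponential components: λ_sys = Σ λ_i
λ_sys = 0.00017 + 0.0000066 + 0.0000014 + 0.000069 + 0.000011 = 2.5800e-04 /h
MTBF = 1 / λ_sys = 3880 h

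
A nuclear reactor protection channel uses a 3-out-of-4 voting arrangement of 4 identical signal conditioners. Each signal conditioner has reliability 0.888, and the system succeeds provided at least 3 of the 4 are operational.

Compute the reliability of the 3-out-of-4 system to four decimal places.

0.9355

R = Σ_{i=3}^{4} C(4,i) p^i (1−p)^{4−i} with p = 0.888
C(4,3)·0.888^3·0.112^1 = 0.313702
C(4,4)·0.888^4·0.112^0 = 0.621802
Sum = 0.9355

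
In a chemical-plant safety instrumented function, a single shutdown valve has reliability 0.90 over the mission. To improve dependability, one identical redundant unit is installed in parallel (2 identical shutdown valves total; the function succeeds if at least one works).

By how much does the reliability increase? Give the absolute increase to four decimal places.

0.0900

R_before = 0.90
R_after = 1 − (1 − 0.90)^2 = 0.9900
ΔR = 0.9900 − 0.90 = 0.0900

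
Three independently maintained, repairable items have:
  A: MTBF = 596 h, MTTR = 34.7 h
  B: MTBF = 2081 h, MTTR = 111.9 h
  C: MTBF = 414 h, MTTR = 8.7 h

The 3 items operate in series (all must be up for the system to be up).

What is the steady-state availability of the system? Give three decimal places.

A(A) = MTBF/(MTBF+MTTR) = 596/(596+34.7) = 0.944982
A(B) = MTBF/(MTBF+MTTR) = 2081/(2081+111.9) = 0.948972
A(C) = MTBF/(MTBF+MTTR) = 414/(414+8.7) = 0.979418
Series availability: 0.944982 × 0.948972 × 0.979418 = 0.878

0.878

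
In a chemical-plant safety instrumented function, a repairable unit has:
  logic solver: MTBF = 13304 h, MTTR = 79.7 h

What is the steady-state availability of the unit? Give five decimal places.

0.99404

A(logic solver) = MTBF/(MTBF+MTTR) = 13304/(13304+79.7) = 0.99404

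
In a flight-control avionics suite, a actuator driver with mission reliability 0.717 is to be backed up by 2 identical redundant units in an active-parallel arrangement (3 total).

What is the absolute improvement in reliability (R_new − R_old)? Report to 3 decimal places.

0.260

R_before = 0.717
R_after = 1 − (1 − 0.717)^3 = 0.977
ΔR = 0.977 − 0.717 = 0.260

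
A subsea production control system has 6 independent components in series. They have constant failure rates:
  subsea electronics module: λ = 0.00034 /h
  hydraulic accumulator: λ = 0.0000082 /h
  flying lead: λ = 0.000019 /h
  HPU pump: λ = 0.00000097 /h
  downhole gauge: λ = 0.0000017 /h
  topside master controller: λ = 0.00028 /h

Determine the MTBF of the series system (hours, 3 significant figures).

Series of exponential components: λ_sys = Σ λ_i
λ_sys = 0.00034 + 0.0000082 + 0.000019 + 0.00000097 + 0.0000017 + 0.00028 = 6.4987e-04 /h
MTBF = 1 / λ_sys = 1540 h

1540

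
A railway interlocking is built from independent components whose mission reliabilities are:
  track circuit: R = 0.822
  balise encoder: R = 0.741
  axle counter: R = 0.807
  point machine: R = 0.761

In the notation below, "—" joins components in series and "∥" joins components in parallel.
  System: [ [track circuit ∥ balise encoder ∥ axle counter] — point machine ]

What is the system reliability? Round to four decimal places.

Parallel (track circuit, balise encoder, and axle counter): 1 − (1 − 0.822000)(1 − 0.741000)(1 − 0.807000) = 0.991102
Series ([0.991102] and point machine): 0.991102 × 0.761000 = 0.7542

0.7542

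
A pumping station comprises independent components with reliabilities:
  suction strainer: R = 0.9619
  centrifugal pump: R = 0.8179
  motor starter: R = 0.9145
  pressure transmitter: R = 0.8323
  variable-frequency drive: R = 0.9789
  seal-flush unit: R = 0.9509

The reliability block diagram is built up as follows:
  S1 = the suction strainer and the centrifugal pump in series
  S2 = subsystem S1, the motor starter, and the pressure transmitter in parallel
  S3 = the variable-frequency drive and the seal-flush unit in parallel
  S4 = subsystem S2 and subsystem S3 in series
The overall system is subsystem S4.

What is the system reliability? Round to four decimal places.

0.9959

Series (suction strainer and centrifugal pump): 0.961900 × 0.817900 = 0.786738
Parallel ([0.786738], motor starter, and pressure transmitter): 1 − (1 − 0.786738)(1 − 0.914500)(1 − 0.832300) = 0.996942
Parallel (variable-frequency drive and seal-flush unit): 1 − (1 − 0.978900)(1 − 0.950900) = 0.998964
Series ([0.996942] and [0.998964]): 0.996942 × 0.998964 = 0.9959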